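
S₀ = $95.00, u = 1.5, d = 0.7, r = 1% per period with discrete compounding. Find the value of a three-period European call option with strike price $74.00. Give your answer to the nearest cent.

$34.18

Risk-neutral probability p = (1 + 0.01 − 0.7)/(1.5 − 0.7) = 0.3100/0.8000 = 0.3875
Terminal stock prices: S_uuu = 320.6, S_uud = 149.6, S_udd = 69.82, S_ddd = 32.58
Terminal payoffs (S − K): max(246.6, 0) = 246.6, max(75.62, 0) = 75.62, max(-4.175, 0) = 0, max(-41.42, 0) = 0
Node uu (S = 213.8): V_uu = 1/1.01·[0.3875·246.6250 + 0.6125·75.6250] = 140.4827
Node ud (S = 99.75): V_ud = 1/1.01·[0.3875·75.6250 + 0.6125·0.0000] = 29.0145
Node dd (S = 46.55): V_dd = 1/1.01·[0.3875·0.0000 + 0.6125·0.0000] = 0.0000
Node u (S = 142.5): V_u = 1/1.01·[0.3875·140.4827 + 0.6125·29.0145] = 71.4935
Node d (S = 66.5): V_d = 1/1.01·[0.3875·29.0145 + 0.6125·0.0000] = 11.1318
Node 0 (S = 95): V_0 = 1/1.01·[0.3875·71.4935 + 0.6125·11.1318] = 34.1802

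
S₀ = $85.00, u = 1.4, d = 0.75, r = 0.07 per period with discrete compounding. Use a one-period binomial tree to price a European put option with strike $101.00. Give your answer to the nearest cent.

$17.67

Risk-neutral probability p = (1 + 0.07 − 0.75)/(1.4 − 0.75) = 0.3200/0.6500 = 0.4923
Terminal stock prices: S_u = 119, S_d = 63.75
Terminal payoffs (K − S): max(-18, 0) = 0, max(37.25, 0) = 37.25
Node 0 (S = 85): V_0 = 1/1.07·[0.4923·0.0000 + 0.5077·37.2500] = 17.6743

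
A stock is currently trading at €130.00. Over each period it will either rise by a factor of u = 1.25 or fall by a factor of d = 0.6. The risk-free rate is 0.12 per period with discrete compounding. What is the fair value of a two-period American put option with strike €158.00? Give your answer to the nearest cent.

€28.00

Risk-neutral probability p = (1 + 0.12 − 0.6)/(1.25 − 0.6) = 0.5200/0.6500 = 0.8000
Terminal stock prices: S_uu = 203.1, S_ud = 97.5, S_dd = 46.8
Terminal payoffs (K − S): max(-45.12, 0) = 0, max(60.5, 0) = 60.5, max(111.2, 0) = 111.2
Node u (S = 162.5): continuation = 1/1.12·[0.8000·0.0000 + 0.2000·60.5000] = 10.8036; exercise value = 0.0000 ≤ continuation, so V_u = 10.8036
Node d (S = 78): continuation = 1/1.12·[0.8000·60.5000 + 0.2000·111.2000] = 63.0714; exercise value = 80.0000 > continuation, so V_d = 80.0000 (exercise)
Node 0 (S = 130): continuation = 1/1.12·[0.8000·10.8036 + 0.2000·80.0000] = 22.0026; exercise value = 28.0000 > continuation, so V_0 = 28.0000 (exercise)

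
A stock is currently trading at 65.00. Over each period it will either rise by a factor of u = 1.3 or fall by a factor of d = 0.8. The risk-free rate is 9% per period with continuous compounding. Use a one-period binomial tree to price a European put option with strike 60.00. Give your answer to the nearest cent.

Risk-neutral probability p = (e^0.09 − 0.8)/(1.3 − 0.8) = 0.2942/0.5000 = 0.5883
Terminal stock prices: S_u = 84.5, S_d = 52
Terminal payoffs (K − S): max(-24.5, 0) = 0, max(8, 0) = 8
Node 0 (S = 65): V_0 = e^(−0.09)·[0.5883·0.0000 + 0.4117·8.0000] = 3.0098

3.01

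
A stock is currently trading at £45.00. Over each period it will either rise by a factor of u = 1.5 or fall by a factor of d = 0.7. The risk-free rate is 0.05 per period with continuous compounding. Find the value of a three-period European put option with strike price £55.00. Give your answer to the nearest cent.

£13.83

Risk-neutral probability p = (e^0.05 − 0.7)/(1.5 − 0.7) = 0.3513/0.8000 = 0.4391
Terminal stock prices: S_uuu = 151.9, S_uud = 70.88, S_udd = 33.07, S_ddd = 15.43
Terminal payoffs (K − S): max(-96.88, 0) = 0, max(-15.88, 0) = 0, max(21.93, 0) = 21.93, max(39.57, 0) = 39.57
Node uu (S = 101.2): V_uu = e^(−0.05)·[0.4391·0.0000 + 0.5609·0.0000] = 0.0000
Node ud (S = 47.25): V_ud = e^(−0.05)·[0.4391·0.0000 + 0.5609·21.9250] = 11.6982
Node dd (S = 22.05): V_dd = e^(−0.05)·[0.4391·21.9250 + 0.5609·39.5650] = 30.2676
Node u (S = 67.5): V_u = e^(−0.05)·[0.4391·0.0000 + 0.5609·11.6982] = 6.2416
Node d (S = 31.5): V_d = e^(−0.05)·[0.4391·11.6982 + 0.5609·30.2676] = 21.0355
Node 0 (S = 45): V_0 = e^(−0.05)·[0.4391·6.2416 + 0.5609·21.0355] = 13.8306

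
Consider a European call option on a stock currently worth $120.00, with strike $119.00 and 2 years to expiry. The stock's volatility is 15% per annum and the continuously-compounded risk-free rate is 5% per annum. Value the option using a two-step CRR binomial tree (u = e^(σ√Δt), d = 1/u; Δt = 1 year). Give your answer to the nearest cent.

CRR parameters: u = e^(σ√Δt) = e^(0.15·√1) = 1.1618, d = 1/u = 0.8607
Per-period rate: rΔt = 0.05·1 = 0.05, so R = e^0.05 = 1.0513
Risk-neutral probability p = (e^0.05 − 0.8607)/(1.1618 − 0.8607) = 0.1906/0.3011 = 0.6328
Terminal stock prices: S_uu = 162, S_ud = 120, S_dd = 88.9
Terminal payoffs (S − K): max(42.98, 0) = 42.98, max(1, 0) = 1, max(-30.1, 0) = 0
Node u (S = 139.4): V_u = e^(−0.05)·[0.6328·42.9831 + 0.3672·1.0000] = 26.2238
Node d (S = 103.3): V_d = e^(−0.05)·[0.6328·1.0000 + 0.3672·0.0000] = 0.6020
Node 0 (S = 120): V_0 = e^(−0.05)·[0.6328·26.2238 + 0.3672·0.6020] = 15.9962

$16.00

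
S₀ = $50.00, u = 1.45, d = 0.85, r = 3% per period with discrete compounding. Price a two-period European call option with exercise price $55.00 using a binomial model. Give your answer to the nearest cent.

$6.88

Risk-neutral probability p = (1 + 0.03 − 0.85)/(1.45 − 0.85) = 0.1800/0.6000 = 0.3000
Terminal stock prices: S_uu = 105.1, S_ud = 61.62, S_dd = 36.12
Terminal payoffs (S − K): max(50.12, 0) = 50.12, max(6.625, 0) = 6.625, max(-18.88, 0) = 0
Node u (S = 72.5): V_u = 1/1.03·[0.3000·50.1250 + 0.7000·6.6250] = 19.1019
Node d (S = 42.5): V_d = 1/1.03·[0.3000·6.6250 + 0.7000·0.0000] = 1.9296
Node 0 (S = 50): V_0 = 1/1.03·[0.3000·19.1019 + 0.7000·1.9296] = 6.8751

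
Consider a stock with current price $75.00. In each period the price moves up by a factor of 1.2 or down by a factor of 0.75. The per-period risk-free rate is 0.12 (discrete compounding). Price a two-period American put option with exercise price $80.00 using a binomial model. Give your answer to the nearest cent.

$5.23

Risk-neutral probability p = (1 + 0.12 − 0.75)/(1.2 − 0.75) = 0.3700/0.4500 = 0.8222
Terminal stock prices: S_uu = 108, S_ud = 67.5, S_dd = 42.19
Terminal payoffs (K − S): max(-28, 0) = 0, max(12.5, 0) = 12.5, max(37.81, 0) = 37.81
Node u (S = 90): continuation = 1/1.12·[0.8222·0.0000 + 0.1778·12.5000] = 1.9841; exercise value = 0.0000 ≤ continuation, so V_u = 1.9841
Node d (S = 56.25): continuation = 1/1.12·[0.8222·12.5000 + 0.1778·37.8125] = 15.1786; exercise value = 23.7500 > continuation, so V_d = 23.7500 (exercise)
Node 0 (S = 75): continuation = 1/1.12·[0.8222·1.9841 + 0.1778·23.7500] = 5.2264; exercise value = 5.0000 ≤ continuation, so V_0 = 5.2264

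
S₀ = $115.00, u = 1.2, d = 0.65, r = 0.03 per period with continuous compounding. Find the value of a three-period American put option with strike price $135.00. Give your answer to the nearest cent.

$30.81

Risk-neutral probability p = (e^0.03 − 0.65)/(1.2 − 0.65) = 0.3805/0.5500 = 0.6917
Terminal stock prices: S_uuu = 198.7, S_uud = 107.6, S_udd = 58.31, S_ddd = 31.58
Terminal payoffs (K − S): max(-63.72, 0) = 0, max(27.36, 0) = 27.36, max(76.69, 0) = 76.69, max(103.4, 0) = 103.4
Node uu (S = 165.6): continuation = e^(−0.03)·[0.6917·0.0000 + 0.3083·27.3600] = 8.1849; exercise value = 0.0000 ≤ continuation, so V_uu = 8.1849
Node ud (S = 89.7): continuation = e^(−0.03)·[0.6917·27.3600 + 0.3083·76.6950] = 41.3101; exercise value = 45.3000 > continuation, so V_ud = 45.3000 (exercise)
Node dd (S = 48.59): continuation = e^(−0.03)·[0.6917·76.6950 + 0.3083·103.4181] = 82.4226; exercise value = 86.4125 > continuation, so V_dd = 86.4125 (exercise)
Node u (S = 138): continuation = e^(−0.03)·[0.6917·8.1849 + 0.3083·45.3000] = 19.0461; exercise value = 0.0000 ≤ continuation, so V_u = 19.0461
Node d (S = 74.75): continuation = e^(−0.03)·[0.6917·45.3000 + 0.3083·86.4125] = 56.2601; exercise value = 60.2500 > continuation, so V_d = 60.2500 (exercise)
Node 0 (S = 115): continuation = e^(−0.03)·[0.6917·19.0461 + 0.3083·60.2500] = 30.8095; exercise value = 20.0000 ≤ continuation, so V_0 = 30.8095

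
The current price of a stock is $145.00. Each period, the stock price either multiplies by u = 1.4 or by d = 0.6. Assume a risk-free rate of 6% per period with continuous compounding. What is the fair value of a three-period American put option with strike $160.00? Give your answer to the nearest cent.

$37.33

Risk-neutral probability p = (e^0.06 − 0.6)/(1.4 − 0.6) = 0.4618/0.8000 = 0.5773
Terminal stock prices: S_uuu = 397.9, S_uud = 170.5, S_udd = 73.08, S_ddd = 31.32
Terminal payoffs (K − S): max(-237.9, 0) = 0, max(-10.52, 0) = 0, max(86.92, 0) = 86.92, max(128.7, 0) = 128.7
Node uu (S = 284.2): continuation = e^(−0.06)·[0.5773·0.0000 + 0.4227·0.0000] = 0.0000; exercise value = 0.0000 ≤ continuation, so V_uu = 0.0000
Node ud (S = 121.8): continuation = e^(−0.06)·[0.5773·0.0000 + 0.4227·86.9200] = 34.6018; exercise value = 38.2000 > continuation, so V_ud = 38.2000 (exercise)
Node dd (S = 52.2): continuation = e^(−0.06)·[0.5773·86.9200 + 0.4227·128.6800] = 98.4823; exercise value = 107.8000 > continuation, so V_dd = 107.8000 (exercise)
Node u (S = 203): continuation = e^(−0.06)·[0.5773·0.0000 + 0.4227·38.2000] = 15.2070; exercise value = 0.0000 ≤ continuation, so V_u = 15.2070
Node d (S = 87): continuation = e^(−0.06)·[0.5773·38.2000 + 0.4227·107.8000] = 63.6823; exercise value = 73.0000 > continuation, so V_d = 73.0000 (exercise)
Node 0 (S = 145): continuation = e^(−0.06)·[0.5773·15.2070 + 0.4227·73.0000] = 37.3281; exercise value = 15.0000 ≤ continuation, so V_0 = 37.3281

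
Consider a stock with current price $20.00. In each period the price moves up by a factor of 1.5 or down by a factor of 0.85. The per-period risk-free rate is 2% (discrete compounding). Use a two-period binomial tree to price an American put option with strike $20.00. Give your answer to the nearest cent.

Risk-neutral probability p = (1 + 0.02 − 0.85)/(1.5 − 0.85) = 0.1700/0.6500 = 0.2615
Terminal stock prices: S_uu = 45, S_ud = 25.5, S_dd = 14.45
Terminal payoffs (K − S): max(-25, 0) = 0, max(-5.5, 0) = 0, max(5.55, 0) = 5.55
Node u (S = 30): continuation = 1/1.02·[0.2615·0.0000 + 0.7385·0.0000] = 0.0000; exercise value = 0.0000 ≤ continuation, so V_u = 0.0000
Node d (S = 17): continuation = 1/1.02·[0.2615·0.0000 + 0.7385·5.5500] = 4.0181; exercise value = 3.0000 ≤ continuation, so V_d = 4.0181
Node 0 (S = 20): continuation = 1/1.02·[0.2615·0.0000 + 0.7385·4.0181] = 2.9090; exercise value = 0.0000 ≤ continuation, so V_0 = 2.9090

$2.91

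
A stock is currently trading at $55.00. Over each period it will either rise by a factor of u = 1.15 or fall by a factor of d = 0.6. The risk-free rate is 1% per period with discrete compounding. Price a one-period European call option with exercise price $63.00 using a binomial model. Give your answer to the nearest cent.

Risk-neutral probability p = (1 + 0.01 − 0.6)/(1.15 − 0.6) = 0.4100/0.5500 = 0.7455
Terminal stock prices: S_u = 63.25, S_d = 33
Terminal payoffs (S − K): max(0.25, 0) = 0.25, max(-30, 0) = 0
Node 0 (S = 55): V_0 = 1/1.01·[0.7455·0.2500 + 0.2545·0.0000] = 0.1845

$0.18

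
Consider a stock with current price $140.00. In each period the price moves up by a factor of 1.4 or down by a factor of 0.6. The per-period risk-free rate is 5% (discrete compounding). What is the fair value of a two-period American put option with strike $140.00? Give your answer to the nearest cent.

Risk-neutral probability p = (1 + 0.05 − 0.6)/(1.4 − 0.6) = 0.4500/0.8000 = 0.5625
Terminal stock prices: S_uu = 274.4, S_ud = 117.6, S_dd = 50.4
Terminal payoffs (K − S): max(-134.4, 0) = 0, max(22.4, 0) = 22.4, max(89.6, 0) = 89.6
Node u (S = 196): continuation = 1/1.05·[0.5625·0.0000 + 0.4375·22.4000] = 9.3333; exercise value = 0.0000 ≤ continuation, so V_u = 9.3333
Node d (S = 84): continuation = 1/1.05·[0.5625·22.4000 + 0.4375·89.6000] = 49.3333; exercise value = 56.0000 > continuation, so V_d = 56.0000 (exercise)
Node 0 (S = 140): continuation = 1/1.05·[0.5625·9.3333 + 0.4375·56.0000] = 28.3333; exercise value = 0.0000 ≤ continuation, so V_0 = 28.3333

$28.33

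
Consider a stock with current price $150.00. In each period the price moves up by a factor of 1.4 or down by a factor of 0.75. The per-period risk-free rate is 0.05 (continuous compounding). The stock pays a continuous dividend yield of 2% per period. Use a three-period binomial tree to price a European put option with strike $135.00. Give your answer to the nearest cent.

Per-period risk-free factor R = e^0.05 = 1.0513; dividend-adjusted growth = e^(0.05−0.02) = 1.0305.
Risk-neutral probability p = (1.0305 − 0.75)/(1.4 − 0.75) = 0.2805/0.6500 = 0.4315
Terminal stock prices: S_uuu = 411.6, S_uud = 220.5, S_udd = 118.1, S_ddd = 63.28
Terminal payoffs (K − S): max(-276.6, 0) = 0, max(-85.5, 0) = 0, max(16.88, 0) = 16.88, max(71.72, 0) = 71.72
Node uu (S = 294): V_uu = e^(−0.05)·[0.4315·0.0000 + 0.5685·0.0000] = 0.0000
Node ud (S = 157.5): V_ud = e^(−0.05)·[0.4315·0.0000 + 0.5685·16.8750] = 9.1261
Node dd (S = 84.38): V_dd = e^(−0.05)·[0.4315·16.8750 + 0.5685·71.7188] = 45.7117
Node u (S = 210): V_u = e^(−0.05)·[0.4315·0.0000 + 0.5685·9.1261] = 4.9354
Node d (S = 112.5): V_d = e^(−0.05)·[0.4315·9.1261 + 0.5685·45.7117] = 28.4666
Node 0 (S = 150): V_0 = e^(−0.05)·[0.4315·4.9354 + 0.5685·28.4666] = 17.4205

$17.42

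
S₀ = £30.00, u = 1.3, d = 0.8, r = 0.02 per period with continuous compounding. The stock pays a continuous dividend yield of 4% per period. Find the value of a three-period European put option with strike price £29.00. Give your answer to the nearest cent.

£5.04

Per-period risk-free factor R = e^0.02 = 1.0202; dividend-adjusted growth = e^(0.02−0.04) = 0.9802.
Risk-neutral probability p = (0.9802 − 0.8)/(1.3 − 0.8) = 0.1802/0.5000 = 0.3604
Terminal stock prices: S_uuu = 65.91, S_uud = 40.56, S_udd = 24.96, S_ddd = 15.36
Terminal payoffs (K − S): max(-36.91, 0) = 0, max(-11.56, 0) = 0, max(4.04, 0) = 4.04, max(13.64, 0) = 13.64
Node uu (S = 50.7): V_uu = e^(−0.02)·[0.3604·0.0000 + 0.6396·0.0000] = 0.0000
Node ud (S = 31.2): V_ud = e^(−0.02)·[0.3604·0.0000 + 0.6396·4.0400] = 2.5328
Node dd (S = 19.2): V_dd = e^(−0.02)·[0.3604·4.0400 + 0.6396·13.6400] = 9.9786
Node u (S = 39): V_u = e^(−0.02)·[0.3604·0.0000 + 0.6396·2.5328] = 1.5879
Node d (S = 24): V_d = e^(−0.02)·[0.3604·2.5328 + 0.6396·9.9786] = 7.1507
Node 0 (S = 30): V_0 = e^(−0.02)·[0.3604·1.5879 + 0.6396·7.1507] = 5.0440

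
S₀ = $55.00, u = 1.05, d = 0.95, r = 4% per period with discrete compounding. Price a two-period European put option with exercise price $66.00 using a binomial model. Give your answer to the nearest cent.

$6.02

Risk-neutral probability p = (1 + 0.04 − 0.95)/(1.05 − 0.95) = 0.0900/0.1000 = 0.9000
Terminal stock prices: S_uu = 60.64, S_ud = 54.86, S_dd = 49.64
Terminal payoffs (K − S): max(5.362, 0) = 5.362, max(11.14, 0) = 11.14, max(16.36, 0) = 16.36
Node u (S = 57.75): V_u = 1/1.04·[0.9000·5.3625 + 0.1000·11.1375] = 5.7115
Node d (S = 52.25): V_d = 1/1.04·[0.9000·11.1375 + 0.1000·16.3625] = 11.2115
Node 0 (S = 55): V_0 = 1/1.04·[0.9000·5.7115 + 0.1000·11.2115] = 6.0207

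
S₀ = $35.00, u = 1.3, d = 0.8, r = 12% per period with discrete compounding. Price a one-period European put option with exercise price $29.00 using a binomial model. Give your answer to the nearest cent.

$0.32

Risk-neutral probability p = (1 + 0.12 − 0.8)/(1.3 − 0.8) = 0.3200/0.5000 = 0.6400
Terminal stock prices: S_u = 45.5, S_d = 28
Terminal payoffs (K − S): max(-16.5, 0) = 0, max(1, 0) = 1
Node 0 (S = 35): V_0 = 1/1.12·[0.6400·0.0000 + 0.3600·1.0000] = 0.3214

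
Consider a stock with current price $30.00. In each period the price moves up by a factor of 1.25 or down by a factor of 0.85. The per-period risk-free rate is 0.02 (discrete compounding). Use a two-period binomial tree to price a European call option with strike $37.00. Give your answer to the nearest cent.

Risk-neutral probability p = (1 + 0.02 − 0.85)/(1.25 − 0.85) = 0.1700/0.4000 = 0.4250
Terminal stock prices: S_uu = 46.88, S_ud = 31.88, S_dd = 21.67
Terminal payoffs (S − K): max(9.875, 0) = 9.875, max(-5.125, 0) = 0, max(-15.33, 0) = 0
Node u (S = 37.5): V_u = 1/1.02·[0.4250·9.8750 + 0.5750·0.0000] = 4.1146
Node d (S = 25.5): V_d = 1/1.02·[0.4250·0.0000 + 0.5750·0.0000] = 0.0000
Node 0 (S = 30): V_0 = 1/1.02·[0.4250·4.1146 + 0.5750·0.0000] = 1.7144

$1.71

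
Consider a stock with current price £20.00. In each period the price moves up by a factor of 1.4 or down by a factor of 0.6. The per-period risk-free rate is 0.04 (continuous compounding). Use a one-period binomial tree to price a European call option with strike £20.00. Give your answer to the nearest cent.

Risk-neutral probability p = (e^0.04 − 0.6)/(1.4 − 0.6) = 0.4408/0.8000 = 0.5510
Terminal stock prices: S_u = 28, S_d = 12
Terminal payoffs (S − K): max(8, 0) = 8, max(-8, 0) = 0
Node 0 (S = 20): V_0 = e^(−0.04)·[0.5510·8.0000 + 0.4490·0.0000] = 4.2353

£4.24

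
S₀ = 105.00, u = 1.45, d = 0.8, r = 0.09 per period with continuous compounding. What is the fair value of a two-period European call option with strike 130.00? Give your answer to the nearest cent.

15.53

Risk-neutral probability p = (e^0.09 − 0.8)/(1.45 − 0.8) = 0.2942/0.6500 = 0.4526
Terminal stock prices: S_uu = 220.8, S_ud = 121.8, S_dd = 67.2
Terminal payoffs (S − K): max(90.76, 0) = 90.76, max(-8.2, 0) = 0, max(-62.8, 0) = 0
Node u (S = 152.2): V_u = e^(−0.09)·[0.4526·90.7625 + 0.5474·0.0000] = 37.5415
Node d (S = 84): V_d = e^(−0.09)·[0.4526·0.0000 + 0.5474·0.0000] = 0.0000
Node 0 (S = 105): V_0 = e^(−0.09)·[0.4526·37.5415 + 0.5474·0.0000] = 15.5280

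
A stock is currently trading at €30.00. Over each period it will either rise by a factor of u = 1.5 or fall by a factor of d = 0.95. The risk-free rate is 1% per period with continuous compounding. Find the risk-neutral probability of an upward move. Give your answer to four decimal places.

Risk-neutral probability p = (e^0.01 − 0.95)/(1.5 − 0.95) = 0.0601/0.5500 = 0.1092

p = 0.1092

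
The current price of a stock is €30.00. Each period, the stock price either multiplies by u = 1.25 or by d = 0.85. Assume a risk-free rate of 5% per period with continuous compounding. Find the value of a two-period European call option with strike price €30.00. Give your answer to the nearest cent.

€4.71

Risk-neutral probability p = (e^0.05 − 0.85)/(1.25 − 0.85) = 0.2013/0.4000 = 0.5032
Terminal stock prices: S_uu = 46.88, S_ud = 31.88, S_dd = 21.67
Terminal payoffs (S − K): max(16.88, 0) = 16.88, max(1.875, 0) = 1.875, max(-8.325, 0) = 0
Node u (S = 37.5): V_u = e^(−0.05)·[0.5032·16.8750 + 0.4968·1.8750] = 8.9631
Node d (S = 25.5): V_d = e^(−0.05)·[0.5032·1.8750 + 0.4968·0.0000] = 0.8974
Node 0 (S = 30): V_0 = e^(−0.05)·[0.5032·8.9631 + 0.4968·0.8974] = 4.7142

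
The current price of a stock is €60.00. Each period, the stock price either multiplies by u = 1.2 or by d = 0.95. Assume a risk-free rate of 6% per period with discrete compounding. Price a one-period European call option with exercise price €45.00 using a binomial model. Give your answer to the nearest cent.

€17.55

Risk-neutral probability p = (1 + 0.06 − 0.95)/(1.2 − 0.95) = 0.1100/0.2500 = 0.4400
Terminal stock prices: S_u = 72, S_d = 57
Terminal payoffs (S − K): max(27, 0) = 27, max(12, 0) = 12
Node 0 (S = 60): V_0 = 1/1.06·[0.4400·27.0000 + 0.5600·12.0000] = 17.5472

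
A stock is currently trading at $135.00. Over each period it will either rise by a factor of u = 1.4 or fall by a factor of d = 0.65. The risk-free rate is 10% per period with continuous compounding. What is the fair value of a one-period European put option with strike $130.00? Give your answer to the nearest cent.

$15.03

Risk-neutral probability p = (e^0.1 − 0.65)/(1.4 − 0.65) = 0.4552/0.7500 = 0.6069
Terminal stock prices: S_u = 189, S_d = 87.75
Terminal payoffs (K − S): max(-59, 0) = 0, max(42.25, 0) = 42.25
Node 0 (S = 135): V_0 = e^(−0.1)·[0.6069·0.0000 + 0.3931·42.2500] = 15.0282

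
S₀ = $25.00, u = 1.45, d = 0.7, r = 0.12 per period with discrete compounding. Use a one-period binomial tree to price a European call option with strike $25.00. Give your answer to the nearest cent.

Risk-neutral probability p = (1 + 0.12 − 0.7)/(1.45 − 0.7) = 0.4200/0.7500 = 0.5600
Terminal stock prices: S_u = 36.25, S_d = 17.5
Terminal payoffs (S − K): max(11.25, 0) = 11.25, max(-7.5, 0) = 0
Node 0 (S = 25): V_0 = 1/1.12·[0.5600·11.2500 + 0.4400·0.0000] = 5.6250

$5.63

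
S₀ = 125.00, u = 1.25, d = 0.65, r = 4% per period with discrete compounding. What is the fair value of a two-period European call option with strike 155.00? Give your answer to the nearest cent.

15.75

Risk-neutral probability p = (1 + 0.04 − 0.65)/(1.25 − 0.65) = 0.3900/0.6000 = 0.6500
Terminal stock prices: S_uu = 195.3, S_ud = 101.6, S_dd = 52.81
Terminal payoffs (S − K): max(40.31, 0) = 40.31, max(-53.44, 0) = 0, max(-102.2, 0) = 0
Node u (S = 156.2): V_u = 1/1.04·[0.6500·40.3125 + 0.3500·0.0000] = 25.1953
Node d (S = 81.25): V_d = 1/1.04·[0.6500·0.0000 + 0.3500·0.0000] = 0.0000
Node 0 (S = 125): V_0 = 1/1.04·[0.6500·25.1953 + 0.3500·0.0000] = 15.7471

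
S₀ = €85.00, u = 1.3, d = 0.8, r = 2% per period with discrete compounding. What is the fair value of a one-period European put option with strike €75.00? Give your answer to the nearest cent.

Risk-neutral probability p = (1 + 0.02 − 0.8)/(1.3 − 0.8) = 0.2200/0.5000 = 0.4400
Terminal stock prices: S_u = 110.5, S_d = 68
Terminal payoffs (K − S): max(-35.5, 0) = 0, max(7, 0) = 7
Node 0 (S = 85): V_0 = 1/1.02·[0.4400·0.0000 + 0.5600·7.0000] = 3.8431

€3.84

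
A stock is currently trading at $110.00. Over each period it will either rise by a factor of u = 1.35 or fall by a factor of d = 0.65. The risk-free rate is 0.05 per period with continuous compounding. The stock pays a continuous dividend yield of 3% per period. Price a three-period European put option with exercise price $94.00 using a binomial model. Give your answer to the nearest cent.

Per-period risk-free factor R = e^0.05 = 1.0513; dividend-adjusted growth = e^(0.05−0.03) = 1.0202.
Risk-neutral probability p = (1.0202 − 0.65)/(1.35 − 0.65) = 0.3702/0.7000 = 0.5289
Terminal stock prices: S_uuu = 270.6, S_uud = 130.3, S_udd = 62.74, S_ddd = 30.21
Terminal payoffs (K − S): max(-176.6, 0) = 0, max(-36.31, 0) = 0, max(31.26, 0) = 31.26, max(63.79, 0) = 63.79
Node uu (S = 200.5): V_uu = e^(−0.05)·[0.5289·0.0000 + 0.4711·0.0000] = 0.0000
Node ud (S = 96.53): V_ud = e^(−0.05)·[0.5289·0.0000 + 0.4711·31.2587] = 14.0090
Node dd (S = 46.48): V_dd = e^(−0.05)·[0.5289·31.2587 + 0.4711·63.7912] = 44.3141
Node u (S = 148.5): V_u = e^(−0.05)·[0.5289·0.0000 + 0.4711·14.0090] = 6.2783
Node d (S = 71.5): V_d = e^(−0.05)·[0.5289·14.0090 + 0.4711·44.3141] = 26.9074
Node 0 (S = 110): V_0 = e^(−0.05)·[0.5289·6.2783 + 0.4711·26.9074] = 15.2173

$15.22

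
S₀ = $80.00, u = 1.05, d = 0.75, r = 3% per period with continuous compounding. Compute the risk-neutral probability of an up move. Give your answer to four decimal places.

p = 0.9348

Risk-neutral probability p = (e^0.03 − 0.75)/(1.05 − 0.75) = 0.2805/0.3000 = 0.9348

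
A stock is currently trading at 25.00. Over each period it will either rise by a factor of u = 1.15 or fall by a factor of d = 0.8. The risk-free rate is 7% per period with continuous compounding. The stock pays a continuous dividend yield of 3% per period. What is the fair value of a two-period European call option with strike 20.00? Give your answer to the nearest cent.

Per-period risk-free factor R = e^0.07 = 1.0725; dividend-adjusted growth = e^(0.07−0.03) = 1.0408.
Risk-neutral probability p = (1.0408 − 0.8)/(1.15 − 0.8) = 0.2408/0.3500 = 0.6880
Terminal stock prices: S_uu = 33.06, S_ud = 23, S_dd = 16
Terminal payoffs (S − K): max(13.06, 0) = 13.06, max(3, 0) = 3, max(-4, 0) = 0
Node u (S = 28.75): V_u = e^(−0.07)·[0.6880·13.0625 + 0.3120·3.0000] = 9.2524
Node d (S = 20): V_d = e^(−0.07)·[0.6880·3.0000 + 0.3120·0.0000] = 1.9245
Node 0 (S = 25): V_0 = e^(−0.07)·[0.6880·9.2524 + 0.3120·1.9245] = 6.4954

6.50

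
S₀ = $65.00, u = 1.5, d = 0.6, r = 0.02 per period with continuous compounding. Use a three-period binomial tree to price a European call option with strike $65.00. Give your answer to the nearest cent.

$22.27

Risk-neutral probability p = (e^0.02 − 0.6)/(1.5 − 0.6) = 0.4202/0.9000 = 0.4669
Terminal stock prices: S_uuu = 219.4, S_uud = 87.75, S_udd = 35.1, S_ddd = 14.04
Terminal payoffs (S − K): max(154.4, 0) = 154.4, max(22.75, 0) = 22.75, max(-29.9, 0) = 0, max(-50.96, 0) = 0
Node uu (S = 146.2): V_uu = e^(−0.02)·[0.4669·154.3750 + 0.5331·22.7500] = 82.5371
Node ud (S = 58.5): V_ud = e^(−0.02)·[0.4669·22.7500 + 0.5331·0.0000] = 10.4114
Node dd (S = 23.4): V_dd = e^(−0.02)·[0.4669·0.0000 + 0.5331·0.0000] = 0.0000
Node u (S = 97.5): V_u = e^(−0.02)·[0.4669·82.5371 + 0.5331·10.4114] = 43.2132
Node d (S = 39): V_d = e^(−0.02)·[0.4669·10.4114 + 0.5331·0.0000] = 4.7647
Node 0 (S = 65): V_0 = e^(−0.02)·[0.4669·43.2132 + 0.5331·4.7647] = 22.2662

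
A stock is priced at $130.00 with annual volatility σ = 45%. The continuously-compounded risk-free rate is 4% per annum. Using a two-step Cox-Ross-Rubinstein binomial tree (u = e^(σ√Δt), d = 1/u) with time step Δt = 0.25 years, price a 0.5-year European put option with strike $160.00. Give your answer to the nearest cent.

CRR parameters: u = e^(σ√Δt) = e^(0.45·√0.25) = 1.2523, d = 1/u = 0.7985
Per-period rate: rΔt = 0.04·0.25 = 0.01, so R = e^0.01 = 1.0101
Risk-neutral probability p = (e^0.01 − 0.7985)/(1.2523 − 0.7985) = 0.2115/0.4538 = 0.4661
Terminal stock prices: S_uu = 203.9, S_ud = 130, S_dd = 82.89
Terminal payoffs (K − S): max(-43.88, 0) = 0, max(30, 0) = 30, max(77.11, 0) = 77.11
Node u (S = 162.8): V_u = e^(−0.01)·[0.4661·0.0000 + 0.5339·30.0000] = 15.8567
Node d (S = 103.8): V_d = e^(−0.01)·[0.4661·30.0000 + 0.5339·77.1083] = 54.6009
Node 0 (S = 130): V_0 = e^(−0.01)·[0.4661·15.8567 + 0.5339·54.6009] = 36.1773

$36.18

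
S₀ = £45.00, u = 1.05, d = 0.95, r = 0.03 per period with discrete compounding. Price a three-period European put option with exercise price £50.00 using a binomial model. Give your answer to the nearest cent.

£1.74

Risk-neutral probability p = (1 + 0.03 − 0.95)/(1.05 − 0.95) = 0.0800/0.1000 = 0.8000
Terminal stock prices: S_uuu = 52.09, S_uud = 47.13, S_udd = 42.64, S_ddd = 38.58
Terminal payoffs (K − S): max(-2.093, 0) = 0, max(2.868, 0) = 2.868, max(7.357, 0) = 7.357, max(11.42, 0) = 11.42
Node uu (S = 49.61): V_uu = 1/1.03·[0.8000·0.0000 + 0.2000·2.8681] = 0.5569
Node ud (S = 44.89): V_ud = 1/1.03·[0.8000·2.8681 + 0.2000·7.3569] = 3.6562
Node dd (S = 40.61): V_dd = 1/1.03·[0.8000·7.3569 + 0.2000·11.4181] = 7.9312
Node u (S = 47.25): V_u = 1/1.03·[0.8000·0.5569 + 0.2000·3.6562] = 1.1425
Node d (S = 42.75): V_d = 1/1.03·[0.8000·3.6562 + 0.2000·7.9312] = 4.3798
Node 0 (S = 45): V_0 = 1/1.03·[0.8000·1.1425 + 0.2000·4.3798] = 1.7378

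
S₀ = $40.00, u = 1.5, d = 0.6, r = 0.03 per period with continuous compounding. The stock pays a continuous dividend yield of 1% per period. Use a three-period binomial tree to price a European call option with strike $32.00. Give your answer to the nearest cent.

$16.59

Per-period risk-free factor R = e^0.03 = 1.0305; dividend-adjusted growth = e^(0.03−0.01) = 1.0202.
Risk-neutral probability p = (1.0202 − 0.6)/(1.5 − 0.6) = 0.4202/0.9000 = 0.4669
Terminal stock prices: S_uuu = 135, S_uud = 54, S_udd = 21.6, S_ddd = 8.64
Terminal payoffs (S − K): max(103, 0) = 103, max(22, 0) = 22, max(-10.4, 0) = 0, max(-23.36, 0) = 0
Node uu (S = 90): V_uu = e^(−0.03)·[0.4669·103.0000 + 0.5331·22.0000] = 58.0502
Node ud (S = 36): V_ud = e^(−0.03)·[0.4669·22.0000 + 0.5331·0.0000] = 9.9680
Node dd (S = 14.4): V_dd = e^(−0.03)·[0.4669·0.0000 + 0.5331·0.0000] = 0.0000
Node u (S = 60): V_u = e^(−0.03)·[0.4669·58.0502 + 0.5331·9.9680] = 31.4591
Node d (S = 24): V_d = e^(−0.03)·[0.4669·9.9680 + 0.5331·0.0000] = 4.5164
Node 0 (S = 40): V_0 = e^(−0.03)·[0.4669·31.4591 + 0.5331·4.5164] = 16.5904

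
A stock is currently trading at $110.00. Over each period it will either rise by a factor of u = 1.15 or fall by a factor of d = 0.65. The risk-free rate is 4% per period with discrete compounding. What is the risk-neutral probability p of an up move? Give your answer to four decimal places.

p = 0.7800

Risk-neutral probability p = (1 + 0.04 − 0.65)/(1.15 − 0.65) = 0.3900/0.5000 = 0.7800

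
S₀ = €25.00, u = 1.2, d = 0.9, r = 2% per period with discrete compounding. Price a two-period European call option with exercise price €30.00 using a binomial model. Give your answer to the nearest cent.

€0.92

Risk-neutral probability p = (1 + 0.02 − 0.9)/(1.2 − 0.9) = 0.1200/0.3000 = 0.4000
Terminal stock prices: S_uu = 36, S_ud = 27, S_dd = 20.25
Terminal payoffs (S − K): max(6, 0) = 6, max(-3, 0) = 0, max(-9.75, 0) = 0
Node u (S = 30): V_u = 1/1.02·[0.4000·6.0000 + 0.6000·0.0000] = 2.3529
Node d (S = 22.5): V_d = 1/1.02·[0.4000·0.0000 + 0.6000·0.0000] = 0.0000
Node 0 (S = 25): V_0 = 1/1.02·[0.4000·2.3529 + 0.6000·0.0000] = 0.9227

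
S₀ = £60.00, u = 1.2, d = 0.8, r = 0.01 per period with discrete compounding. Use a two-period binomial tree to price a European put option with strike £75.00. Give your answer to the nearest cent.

£16.60

Risk-neutral probability p = (1 + 0.01 − 0.8)/(1.2 − 0.8) = 0.2100/0.4000 = 0.5250
Terminal stock prices: S_uu = 86.4, S_ud = 57.6, S_dd = 38.4
Terminal payoffs (K − S): max(-11.4, 0) = 0, max(17.4, 0) = 17.4, max(36.6, 0) = 36.6
Node u (S = 72): V_u = 1/1.01·[0.5250·0.0000 + 0.4750·17.4000] = 8.1832
Node d (S = 48): V_d = 1/1.01·[0.5250·17.4000 + 0.4750·36.6000] = 26.2574
Node 0 (S = 60): V_0 = 1/1.01·[0.5250·8.1832 + 0.4750·26.2574] = 16.6024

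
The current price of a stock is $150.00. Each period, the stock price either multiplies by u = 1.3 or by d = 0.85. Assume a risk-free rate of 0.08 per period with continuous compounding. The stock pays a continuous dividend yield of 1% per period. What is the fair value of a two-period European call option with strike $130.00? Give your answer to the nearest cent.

$40.96

Per-period risk-free factor R = e^0.08 = 1.0833; dividend-adjusted growth = e^(0.08−0.01) = 1.0725.
Risk-neutral probability p = (1.0725 − 0.85)/(1.3 − 0.85) = 0.2225/0.4500 = 0.4945
Terminal stock prices: S_uu = 253.5, S_ud = 165.8, S_dd = 108.4
Terminal payoffs (S − K): max(123.5, 0) = 123.5, max(35.75, 0) = 35.75, max(-21.63, 0) = 0
Node u (S = 195): V_u = e^(−0.08)·[0.4945·123.5000 + 0.5055·35.7500] = 73.0546
Node d (S = 127.5): V_d = e^(−0.08)·[0.4945·35.7500 + 0.5055·0.0000] = 16.3180
Node 0 (S = 150): V_0 = e^(−0.08)·[0.4945·73.0546 + 0.5055·16.3180] = 40.9606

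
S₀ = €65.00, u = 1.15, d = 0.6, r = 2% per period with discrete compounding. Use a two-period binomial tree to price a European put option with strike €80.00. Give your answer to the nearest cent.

Risk-neutral probability p = (1 + 0.02 − 0.6)/(1.15 − 0.6) = 0.4200/0.5500 = 0.7636
Terminal stock prices: S_uu = 85.96, S_ud = 44.85, S_dd = 23.4
Terminal payoffs (K − S): max(-5.962, 0) = 0, max(35.15, 0) = 35.15, max(56.6, 0) = 56.6
Node u (S = 74.75): V_u = 1/1.02·[0.7636·0.0000 + 0.2364·35.1500] = 8.1453
Node d (S = 39): V_d = 1/1.02·[0.7636·35.1500 + 0.2364·56.6000] = 39.4314
Node 0 (S = 65): V_0 = 1/1.02·[0.7636·8.1453 + 0.2364·39.4314] = 15.2355

€15.24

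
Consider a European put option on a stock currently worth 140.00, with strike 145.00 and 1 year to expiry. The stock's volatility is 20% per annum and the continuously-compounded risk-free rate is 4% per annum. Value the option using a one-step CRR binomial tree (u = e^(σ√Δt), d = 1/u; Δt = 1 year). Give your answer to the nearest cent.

CRR parameters: u = e^(σ√Δt) = e^(0.2·√1) = 1.2214, d = 1/u = 0.8187
Per-period rate: rΔt = 0.04·1 = 0.04, so R = e^0.04 = 1.0408
Risk-neutral probability p = (e^0.04 − 0.8187)/(1.2214 − 0.8187) = 0.2221/0.4027 = 0.5515
Terminal stock prices: S_u = 171, S_d = 114.6
Terminal payoffs (K − S): max(-26, 0) = 0, max(30.38, 0) = 30.38
Node 0 (S = 140): V_0 = e^(−0.04)·[0.5515·0.0000 + 0.4485·30.3777] = 13.0897

13.09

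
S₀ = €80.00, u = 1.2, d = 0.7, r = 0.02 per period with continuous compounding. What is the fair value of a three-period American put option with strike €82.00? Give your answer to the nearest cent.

€12.63

Risk-neutral probability p = (e^0.02 − 0.7)/(1.2 − 0.7) = 0.3202/0.5000 = 0.6404
Terminal stock prices: S_uuu = 138.2, S_uud = 80.64, S_udd = 47.04, S_ddd = 27.44
Terminal payoffs (K − S): max(-56.24, 0) = 0, max(1.36, 0) = 1.36, max(34.96, 0) = 34.96, max(54.56, 0) = 54.56
Node uu (S = 115.2): continuation = e^(−0.02)·[0.6404·0.0000 + 0.3596·1.3600] = 0.4794; exercise value = 0.0000 ≤ continuation, so V_uu = 0.4794
Node ud (S = 67.2): continuation = e^(−0.02)·[0.6404·1.3600 + 0.3596·34.9600] = 13.1763; exercise value = 14.8000 > continuation, so V_ud = 14.8000 (exercise)
Node dd (S = 39.2): continuation = e^(−0.02)·[0.6404·34.9600 + 0.3596·54.5600] = 41.1763; exercise value = 42.8000 > continuation, so V_dd = 42.8000 (exercise)
Node u (S = 96): continuation = e^(−0.02)·[0.6404·0.4794 + 0.3596·14.8000] = 5.5176; exercise value = 0.0000 ≤ continuation, so V_u = 5.5176
Node d (S = 56): continuation = e^(−0.02)·[0.6404·14.8000 + 0.3596·42.8000] = 24.3763; exercise value = 26.0000 > continuation, so V_d = 26.0000 (exercise)
Node 0 (S = 80): continuation = e^(−0.02)·[0.6404·5.5176 + 0.3596·26.0000] = 12.6279; exercise value = 2.0000 ≤ continuation, so V_0 = 12.6279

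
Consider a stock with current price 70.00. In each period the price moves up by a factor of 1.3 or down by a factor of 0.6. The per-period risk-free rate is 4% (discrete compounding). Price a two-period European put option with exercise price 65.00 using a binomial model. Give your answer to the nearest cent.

9.57

Risk-neutral probability p = (1 + 0.04 − 0.6)/(1.3 − 0.6) = 0.4400/0.7000 = 0.6286
Terminal stock prices: S_uu = 118.3, S_ud = 54.6, S_dd = 25.2
Terminal payoffs (K − S): max(-53.3, 0) = 0, max(10.4, 0) = 10.4, max(39.8, 0) = 39.8
Node u (S = 91): V_u = 1/1.04·[0.6286·0.0000 + 0.3714·10.4000] = 3.7143
Node d (S = 42): V_d = 1/1.04·[0.6286·10.4000 + 0.3714·39.8000] = 20.5000
Node 0 (S = 70): V_0 = 1/1.04·[0.6286·3.7143 + 0.3714·20.5000] = 9.5663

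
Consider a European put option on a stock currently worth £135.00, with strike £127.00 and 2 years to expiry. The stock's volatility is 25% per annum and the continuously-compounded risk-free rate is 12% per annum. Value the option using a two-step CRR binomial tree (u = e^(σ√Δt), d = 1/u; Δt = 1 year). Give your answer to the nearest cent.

CRR parameters: u = e^(σ√Δt) = e^(0.25·√1) = 1.2840, d = 1/u = 0.7788
Per-period rate: rΔt = 0.12·1 = 0.12, so R = e^0.12 = 1.1275
Risk-neutral probability p = (e^0.12 − 0.7788)/(1.2840 − 0.7788) = 0.3487/0.5052 = 0.6902
Terminal stock prices: S_uu = 222.6, S_ud = 135, S_dd = 81.88
Terminal payoffs (K − S): max(-95.58, 0) = 0, max(-8, 0) = 0, max(45.12, 0) = 45.12
Node u (S = 173.3): V_u = e^(−0.12)·[0.6902·0.0000 + 0.3098·0.0000] = 0.0000
Node d (S = 105.1): V_d = e^(−0.12)·[0.6902·0.0000 + 0.3098·45.1184] = 12.3979
Node 0 (S = 135): V_0 = e^(−0.12)·[0.6902·0.0000 + 0.3098·12.3979] = 3.4068

£3.41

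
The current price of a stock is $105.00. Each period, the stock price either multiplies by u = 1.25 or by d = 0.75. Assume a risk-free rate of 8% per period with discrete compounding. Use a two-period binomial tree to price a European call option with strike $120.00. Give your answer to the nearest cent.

$16.46

Risk-neutral probability p = (1 + 0.08 − 0.75)/(1.25 − 0.75) = 0.3300/0.5000 = 0.6600
Terminal stock prices: S_uu = 164.1, S_ud = 98.44, S_dd = 59.06
Terminal payoffs (S − K): max(44.06, 0) = 44.06, max(-21.56, 0) = 0, max(-60.94, 0) = 0
Node u (S = 131.2): V_u = 1/1.08·[0.6600·44.0625 + 0.3400·0.0000] = 26.9271
Node d (S = 78.75): V_d = 1/1.08·[0.6600·0.0000 + 0.3400·0.0000] = 0.0000
Node 0 (S = 105): V_0 = 1/1.08·[0.6600·26.9271 + 0.3400·0.0000] = 16.4554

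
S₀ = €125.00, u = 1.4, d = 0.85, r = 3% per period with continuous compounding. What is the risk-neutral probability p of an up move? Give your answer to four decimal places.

p = 0.3281

Risk-neutral probability p = (e^0.03 − 0.85)/(1.4 − 0.85) = 0.1805/0.5500 = 0.3281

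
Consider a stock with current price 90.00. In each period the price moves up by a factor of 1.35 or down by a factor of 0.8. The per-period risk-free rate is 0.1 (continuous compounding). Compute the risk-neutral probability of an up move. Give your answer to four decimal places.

p = 0.5549

Risk-neutral probability p = (e^0.1 − 0.8)/(1.35 − 0.8) = 0.3052/0.5500 = 0.5549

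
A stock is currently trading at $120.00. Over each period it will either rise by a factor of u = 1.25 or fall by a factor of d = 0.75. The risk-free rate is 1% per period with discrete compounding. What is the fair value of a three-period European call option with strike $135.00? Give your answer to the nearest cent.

$15.69

Risk-neutral probability p = (1 + 0.01 − 0.75)/(1.25 − 0.75) = 0.2600/0.5000 = 0.5200
Terminal stock prices: S_uuu = 234.4, S_uud = 140.6, S_udd = 84.38, S_ddd = 50.62
Terminal payoffs (S − K): max(99.38, 0) = 99.38, max(5.625, 0) = 5.625, max(-50.62, 0) = 0, max(-84.38, 0) = 0
Node uu (S = 187.5): V_uu = 1/1.01·[0.5200·99.3750 + 0.4800·5.6250] = 53.8366
Node ud (S = 112.5): V_ud = 1/1.01·[0.5200·5.6250 + 0.4800·0.0000] = 2.8960
Node dd (S = 67.5): V_dd = 1/1.01·[0.5200·0.0000 + 0.4800·0.0000] = 0.0000
Node u (S = 150): V_u = 1/1.01·[0.5200·53.8366 + 0.4800·2.8960] = 29.0942
Node d (S = 90): V_d = 1/1.01·[0.5200·2.8960 + 0.4800·0.0000] = 1.4910
Node 0 (S = 120): V_0 = 1/1.01·[0.5200·29.0942 + 0.4800·1.4910] = 15.6878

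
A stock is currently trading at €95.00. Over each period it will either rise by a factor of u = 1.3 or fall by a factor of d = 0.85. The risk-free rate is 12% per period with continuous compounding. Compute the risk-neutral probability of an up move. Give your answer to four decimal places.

Risk-neutral probability p = (e^0.12 − 0.85)/(1.3 − 0.85) = 0.2775/0.4500 = 0.6167

p = 0.6167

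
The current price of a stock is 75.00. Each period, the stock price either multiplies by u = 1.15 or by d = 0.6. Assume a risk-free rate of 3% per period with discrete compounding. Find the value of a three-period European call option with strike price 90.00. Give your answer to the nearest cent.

10.52

Risk-neutral probability p = (1 + 0.03 − 0.6)/(1.15 − 0.6) = 0.4300/0.5500 = 0.7818
Terminal stock prices: S_uuu = 114.1, S_uud = 59.51, S_udd = 31.05, S_ddd = 16.2
Terminal payoffs (S − K): max(24.07, 0) = 24.07, max(-30.49, 0) = 0, max(-58.95, 0) = 0, max(-73.8, 0) = 0
Node uu (S = 99.19): V_uu = 1/1.03·[0.7818·24.0656 + 0.2182·0.0000] = 18.2669
Node ud (S = 51.75): V_ud = 1/1.03·[0.7818·0.0000 + 0.2182·0.0000] = 0.0000
Node dd (S = 27): V_dd = 1/1.03·[0.7818·0.0000 + 0.2182·0.0000] = 0.0000
Node u (S = 86.25): V_u = 1/1.03·[0.7818·18.2669 + 0.2182·0.0000] = 13.8655
Node d (S = 45): V_d = 1/1.03·[0.7818·0.0000 + 0.2182·0.0000] = 0.0000
Node 0 (S = 75): V_0 = 1/1.03·[0.7818·13.8655 + 0.2182·0.0000] = 10.5245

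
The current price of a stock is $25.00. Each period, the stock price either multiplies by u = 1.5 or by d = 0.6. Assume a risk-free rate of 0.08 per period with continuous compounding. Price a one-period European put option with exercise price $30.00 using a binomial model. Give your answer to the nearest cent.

$6.41

Risk-neutral probability p = (e^0.08 − 0.6)/(1.5 − 0.6) = 0.4833/0.9000 = 0.5370
Terminal stock prices: S_u = 37.5, S_d = 15
Terminal payoffs (K − S): max(-7.5, 0) = 0, max(15, 0) = 15
Node 0 (S = 25): V_0 = e^(−0.08)·[0.5370·0.0000 + 0.4630·15.0000] = 6.4112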